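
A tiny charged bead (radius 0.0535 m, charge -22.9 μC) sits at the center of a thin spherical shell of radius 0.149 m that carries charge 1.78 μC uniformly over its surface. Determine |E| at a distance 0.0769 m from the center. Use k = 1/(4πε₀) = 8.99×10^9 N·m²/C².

Use a concentric Gaussian sphere at r = 0.0769 m (between the bodies, 0.0535 m < r < 0.149 m).
The shell at 0.149 m lies outside the Gaussian surface, so Q_enc = -22.9 μC = -2.29×10^-5 C.
Applying ∮E·dA = Q_enc/ε₀ with Φ = E(4πr²):
E = k|Q_enc|/r² = (8.99×10^9)(2.29×10^-5)/(0.0769)² = 3.48×10^7 N/C.

E ≈ 3.48×10^7 N/C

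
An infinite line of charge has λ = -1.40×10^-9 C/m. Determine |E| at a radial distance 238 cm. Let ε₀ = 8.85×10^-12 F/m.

Coaxial Gaussian cylinder, radius r = 238 cm, length L.
Q_enc = λL, so λ_enc = -1.40×10^-9 C/m.
Since E is radial and uniform over the curved surface, Φ = E·2πrL = Q_enc/ε₀ = λ_enc L/ε₀.
E = |λ_enc|/(2πε₀r) = (1.40×10^-9)/(2π·8.85×10^-12·2.38) = 10.6 N/C.

10.6 N/C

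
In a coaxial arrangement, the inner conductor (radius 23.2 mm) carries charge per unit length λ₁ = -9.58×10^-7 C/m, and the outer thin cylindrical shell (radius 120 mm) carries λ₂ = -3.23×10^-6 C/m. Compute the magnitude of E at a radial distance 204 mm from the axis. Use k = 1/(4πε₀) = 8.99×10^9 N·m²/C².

Take a coaxial cylindrical Gaussian surface of radius r = 204 mm and length L (r > 120 mm, enclosing both).
λ_enc = λ₁ + λ₂ = (-9.58×10^-7) + (-3.23×10^-6) = -4.188×10^-6 C/m.
Gauss's law: E·2πrL = λ_enc L/ε₀.
E = 2k|λ_enc|/r = 2(8.99×10^9)(4.188e-6)/(0.204) = 3.69e5 N/C.

3.69e5 N/C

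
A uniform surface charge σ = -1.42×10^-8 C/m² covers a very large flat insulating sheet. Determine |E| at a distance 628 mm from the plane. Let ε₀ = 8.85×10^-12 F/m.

Choose a cylindrical pillbox piercing the sheet, end faces (area A) parallel to it.
Flux Φ = 2EA and Q_enc = σA, so 2EA = σA/ε₀ ⇒ E = |σ|/(2ε₀), independent of distance.
E = |σ|/(2ε₀) = (1.42e-8)/(2·8.85×10^-12) = 802 N/C.

802 V/m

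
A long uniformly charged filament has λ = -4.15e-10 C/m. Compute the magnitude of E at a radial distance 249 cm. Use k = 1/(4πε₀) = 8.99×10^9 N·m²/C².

Take a coaxial cylindrical Gaussian surface of radius r = 249 cm and length L.
Q_enc = λL, so λ_enc = -4.15×10^-10 C/m.
By Gauss's law (flux through the curved wall only), E·2πrL = λ_enc L/ε₀.
E = 2k|λ_enc|/r = 2(8.99×10^9)(4.15×10^-10)/(2.49) = 3 N/C.

|E| ≈ 3 V/m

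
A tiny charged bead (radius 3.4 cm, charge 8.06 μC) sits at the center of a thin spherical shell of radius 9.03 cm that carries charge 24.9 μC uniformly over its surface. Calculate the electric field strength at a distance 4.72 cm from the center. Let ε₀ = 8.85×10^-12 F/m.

Symmetry ⇒ E = E(r) r̂. Gaussian sphere of radius r = 4.72 cm (between the bodies, 3.4 cm < r < 9.03 cm).
The shell at 9.03 cm lies outside the Gaussian surface, so Q_enc = 8.06 μC = 8.06×10^-6 C.
By Gauss's law, ∮E·dA = E·4πr² = Q_enc/ε₀.
E = |Q_enc|/(4πε₀r²) = (8.06e-6)/(4π·8.85×10^-12·(0.0472)²) = 3.25×10^7 N/C.

|E| ≈ 3.25×10^7 V/m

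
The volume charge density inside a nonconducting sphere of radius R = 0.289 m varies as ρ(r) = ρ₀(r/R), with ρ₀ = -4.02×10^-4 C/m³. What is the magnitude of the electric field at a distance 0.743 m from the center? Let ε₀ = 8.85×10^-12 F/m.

4.97×10^5 N/C

Symmetry ⇒ E = E(r) r̂. Gaussian sphere of radius r = 0.743 m (r > R, all charge enclosed).
Q_enc = 4π ∫₀^R ρ₀(r'/R)^1 r'² dr' = 4πρ₀R³/4 = -3.048e-5 C.
Since E is radial and uniform over the Gaussian sphere, Φ = E·4πr² = Q_enc/ε₀.
E = |Q_enc|/(4πε₀r²) = (3.048×10^-5)/(4π·8.85×10^-12·(0.743)²) = 4.97×10^5 N/C.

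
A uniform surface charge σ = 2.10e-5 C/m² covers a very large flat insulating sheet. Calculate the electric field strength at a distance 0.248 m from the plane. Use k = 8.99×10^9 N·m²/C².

E ≈ 1.19×10^6 V/m

Choose a cylindrical pillbox piercing the sheet, end faces (area A) parallel to it.
Flux Φ = 2EA and Q_enc = σA, so 2EA = σA/ε₀ ⇒ E = |σ|/(2ε₀), independent of distance.
E = 2πk|σ| = 2π(8.99×10^9)(2.10×10^-5) = 1.19e6 N/C.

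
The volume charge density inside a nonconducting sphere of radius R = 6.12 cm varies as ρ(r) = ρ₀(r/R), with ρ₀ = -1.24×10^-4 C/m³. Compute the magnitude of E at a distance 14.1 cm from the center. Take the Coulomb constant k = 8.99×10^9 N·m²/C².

E ≈ 4.04e4 N/C

By spherical symmetry E is radial; choose a Gaussian sphere of radius r = 14.1 cm (r > R, all charge enclosed).
Q_enc = 4π ∫₀^R ρ₀(r'/R)^1 r'² dr' = 4πρ₀R³/4 = -8.929×10^-8 C.
Applying ∮E·dA = Q_enc/ε₀ with Φ = E(4πr²):
E = k|Q_enc|/r² = (8.99×10^9)(8.929×10^-8)/(0.141)² = 4.04×10^4 N/C.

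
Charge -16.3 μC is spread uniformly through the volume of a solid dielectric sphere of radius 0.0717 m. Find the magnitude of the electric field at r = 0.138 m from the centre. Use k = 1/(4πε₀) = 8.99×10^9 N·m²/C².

|E| = 7.69×10^6 V/m

By spherical symmetry E is radial; choose a Gaussian sphere of radius r = 0.138 m (r > R, so the entire charge is enclosed).
Q_enc = -16.3 μC = -1.63e-5 C.
Gauss's law: E·4πr² = Q_enc/ε₀.
E = k|Q_enc|/r² = (8.99×10^9)(1.63×10^-5)/(0.138)² = 7.69×10^6 N/C.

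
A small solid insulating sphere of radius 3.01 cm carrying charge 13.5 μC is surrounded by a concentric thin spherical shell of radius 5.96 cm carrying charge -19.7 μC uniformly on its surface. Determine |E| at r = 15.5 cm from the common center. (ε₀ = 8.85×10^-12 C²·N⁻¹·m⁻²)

|E| = 2.32×10^6 V/m

Take a concentric spherical Gaussian surface of radius r = 15.5 cm (r > 5.96 cm, enclosing both).
Q_enc = (13.5 μC) + (-19.7 μC) = -6.20×10^-6 C.
By Gauss's law, ∮E·dA = E·4πr² = Q_enc/ε₀.
E = |Q_enc|/(4πε₀r²) = (6.20×10^-6)/(4π·8.85×10^-12·(0.155)²) = 2.32e6 N/C.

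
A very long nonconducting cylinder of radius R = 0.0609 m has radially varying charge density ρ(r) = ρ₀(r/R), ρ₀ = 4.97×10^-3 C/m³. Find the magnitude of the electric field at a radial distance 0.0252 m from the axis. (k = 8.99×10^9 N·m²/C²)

Take a coaxial cylindrical Gaussian surface of radius r = 0.0252 m and length L (r < R).
Integrating ρ over the cross-section to radius r: λ_enc = (2πρ₀/R) ∫₀^r r'^2 dr' = 2πρ₀ r^3/(3·R) = 2.735×10^-6 C/m.
Since E is radial and uniform over the curved surface, Φ = E·2πrL = Q_enc/ε₀ = λ_enc L/ε₀.
E = 2k|λ_enc|/r = 2(8.99×10^9)(2.735×10^-6)/(0.0252) = 1.95×10^6 N/C.

|E| ≈ 1.95×10^6 N/C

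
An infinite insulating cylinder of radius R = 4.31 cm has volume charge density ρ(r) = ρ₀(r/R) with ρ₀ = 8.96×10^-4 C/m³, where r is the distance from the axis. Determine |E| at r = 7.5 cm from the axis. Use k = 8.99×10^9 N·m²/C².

Coaxial Gaussian cylinder, radius r = 7.5 cm, length L (r > R, full charge per length enclosed).
λ_enc = 2π ∫₀^R ρ₀(r'/R)^1 r' dr' = 2πρ₀R²/3 = 3.486×10^-6 C/m.
Since E is radial and uniform over the curved surface, Φ = E·2πrL = Q_enc/ε₀ = λ_enc L/ε₀.
E = 2k|λ_enc|/r = 2(8.99×10^9)(3.486e-6)/(0.075) = 8.36e5 N/C.

8.36e5 V/m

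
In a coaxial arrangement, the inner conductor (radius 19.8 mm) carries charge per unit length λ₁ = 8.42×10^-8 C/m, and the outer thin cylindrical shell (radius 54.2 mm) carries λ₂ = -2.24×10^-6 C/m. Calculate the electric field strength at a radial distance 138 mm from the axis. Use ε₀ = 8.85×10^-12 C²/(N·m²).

|E| = 2.81×10^5 N/C

Coaxial Gaussian cylinder, radius r = 138 mm, length L (r > 54.2 mm, enclosing both).
λ_enc = λ₁ + λ₂ = (8.42e-8) + (-2.24×10^-6) = -2.156×10^-6 C/m.
Applying ∮E·dA = Q_enc/ε₀ with the end caps contributing no flux:
E = |λ_enc|/(2πε₀r) = (2.156e-6)/(2π·8.85×10^-12·0.138) = 2.81e5 N/C.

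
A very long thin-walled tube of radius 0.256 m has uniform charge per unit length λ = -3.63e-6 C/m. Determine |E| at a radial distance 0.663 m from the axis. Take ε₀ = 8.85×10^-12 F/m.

E ≈ 9.85×10^4 N/C

Coaxial Gaussian cylinder, radius r = 0.663 m, length L (r > 0.256 m).
The full line charge is enclosed: λ_enc = -3.63e-6 C/m.
Gauss's law: E·2πrL = λ_enc L/ε₀.
E = |λ_enc|/(2πε₀r) = (3.63×10^-6)/(2π·8.85×10^-12·0.663) = 9.85e4 N/C.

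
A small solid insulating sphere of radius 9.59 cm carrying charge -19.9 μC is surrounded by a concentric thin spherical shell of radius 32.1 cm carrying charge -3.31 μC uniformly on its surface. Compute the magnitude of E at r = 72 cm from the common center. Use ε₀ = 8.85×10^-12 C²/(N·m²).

Use a concentric Gaussian sphere at r = 72 cm (r > 32.1 cm, enclosing both).
Q_enc = (-19.9 μC) + (-3.31 μC) = -2.321e-5 C.
Gauss's law: E·4πr² = Q_enc/ε₀.
E = |Q_enc|/(4πε₀r²) = (2.321×10^-5)/(4π·8.85×10^-12·(0.72)²) = 4.03×10^5 N/C.

E = 4.03×10^5 V/m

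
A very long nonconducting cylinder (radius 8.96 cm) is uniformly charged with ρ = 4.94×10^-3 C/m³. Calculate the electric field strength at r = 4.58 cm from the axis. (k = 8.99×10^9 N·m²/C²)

E = 1.28×10^7 V/m

By cylindrical symmetry E is radial; use a coaxial Gaussian cylinder of radius 4.58 cm and length L (r < R).
Enclosed charge per unit length: λ_enc = ρ·πr² = (4.94×10^-3)π(0.0458)² = 3.255×10^-5 C/m.
Since E is radial and uniform over the curved surface, Φ = E·2πrL = Q_enc/ε₀ = λ_enc L/ε₀.
E = 2k|λ_enc|/r = 2(8.99×10^9)(3.255×10^-5)/(0.0458) = 1.28×10^7 N/C.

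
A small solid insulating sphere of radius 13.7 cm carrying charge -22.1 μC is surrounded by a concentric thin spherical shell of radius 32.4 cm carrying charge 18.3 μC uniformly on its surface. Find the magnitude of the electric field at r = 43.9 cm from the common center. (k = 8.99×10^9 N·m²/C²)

1.77×10^5 V/m

By spherical symmetry E is radial; choose a Gaussian sphere of radius r = 43.9 cm (r > 32.4 cm, enclosing both).
Q_enc = (-22.1 μC) + (18.3 μC) = -3.80e-6 C.
Gauss's law: E·4πr² = Q_enc/ε₀.
E = k|Q_enc|/r² = (8.99×10^9)(3.80e-6)/(0.439)² = 1.77e5 N/C.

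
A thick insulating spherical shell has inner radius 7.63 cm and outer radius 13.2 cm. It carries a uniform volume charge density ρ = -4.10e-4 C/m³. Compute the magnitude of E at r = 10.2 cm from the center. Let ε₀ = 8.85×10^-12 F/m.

Symmetry ⇒ E = E(r) r̂. Gaussian sphere of radius r = 10.2 cm (within the shell material, 7.63 cm < r < 13.2 cm).
Only the shell between 7.63 cm and r is enclosed: Q_enc = ρ·(4π/3)(r³ − a³) = (-4.10e-4)·(4π/3)·((0.102)³ − (0.0763)³) = -1.06×10^-6 C.
By Gauss's law, ∮E·dA = E·4πr² = Q_enc/ε₀.
E = |Q_enc|/(4πε₀r²) = (1.06×10^-6)/(4π·8.85×10^-12·(0.102)²) = 9.16e5 N/C.

|E| ≈ 9.16e5 N/C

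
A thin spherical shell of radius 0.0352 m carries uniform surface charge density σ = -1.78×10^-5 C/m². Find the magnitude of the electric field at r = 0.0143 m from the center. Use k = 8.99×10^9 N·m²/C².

Use a concentric Gaussian sphere at r = 0.0143 m (inside the shell, r < 0.0352 m).
No charge lies within this surface, so Q_enc = 0 and Gauss's law gives E·4πr² = 0 ⇒ E = 0.

E = 0 (no enclosed charge)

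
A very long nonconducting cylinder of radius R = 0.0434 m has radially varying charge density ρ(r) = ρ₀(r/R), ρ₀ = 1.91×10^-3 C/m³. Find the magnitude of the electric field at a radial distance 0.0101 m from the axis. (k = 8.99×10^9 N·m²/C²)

|E| = 1.69e5 N/C

Coaxial Gaussian cylinder, radius r = 0.0101 m, length L (r < R).
Integrating ρ over the cross-section to radius r: λ_enc = (2πρ₀/R) ∫₀^r r'^2 dr' = 2πρ₀ r^3/(3·R) = 9.497×10^-8 C/m.
Since E is radial and uniform over the curved surface, Φ = E·2πrL = Q_enc/ε₀ = λ_enc L/ε₀.
E = 2k|λ_enc|/r = 2(8.99×10^9)(9.497e-8)/(0.0101) = 1.69×10^5 N/C.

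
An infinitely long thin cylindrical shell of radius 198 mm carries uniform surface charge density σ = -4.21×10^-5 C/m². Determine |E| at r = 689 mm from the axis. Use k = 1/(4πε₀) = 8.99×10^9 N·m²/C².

Coaxial Gaussian cylinder, radius r = 689 mm, length L (r > 198 mm).
The whole shell is enclosed: λ_enc = σ·2πR = (-4.21×10^-5)·2π·(0.198) = -5.238e-5 C/m.
Since E is radial and uniform over the curved surface, Φ = E·2πrL = Q_enc/ε₀ = λ_enc L/ε₀.
E = 2k|λ_enc|/r = 2(8.99×10^9)(5.238×10^-5)/(0.689) = 1.37×10^6 N/C.

|E| = 1.37e6 V/m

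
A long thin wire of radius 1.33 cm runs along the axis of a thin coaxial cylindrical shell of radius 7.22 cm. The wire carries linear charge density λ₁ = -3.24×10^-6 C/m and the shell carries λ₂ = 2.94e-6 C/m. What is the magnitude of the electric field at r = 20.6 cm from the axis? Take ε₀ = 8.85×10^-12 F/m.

2.62×10^4 V/m

By cylindrical symmetry E is radial; use a coaxial Gaussian cylinder of radius 20.6 cm and length L (r > 7.22 cm, enclosing both).
λ_enc = λ₁ + λ₂ = (-3.24×10^-6) + (2.94×10^-6) = -3.00×10^-7 C/m.
Since E is radial and uniform over the curved surface, Φ = E·2πrL = Q_enc/ε₀ = λ_enc L/ε₀.
E = |λ_enc|/(2πε₀r) = (3.00×10^-7)/(2π·8.85×10^-12·0.206) = 2.62×10^4 N/C.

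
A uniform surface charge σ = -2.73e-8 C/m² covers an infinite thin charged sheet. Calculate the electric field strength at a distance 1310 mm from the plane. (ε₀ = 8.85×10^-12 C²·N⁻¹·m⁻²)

Choose a cylindrical pillbox piercing the sheet, end faces (area A) parallel to it.
Flux Φ = 2EA and Q_enc = σA, so 2EA = σA/ε₀ ⇒ E = |σ|/(2ε₀), independent of distance.
E = |σ|/(2ε₀) = (2.73×10^-8)/(2·8.85×10^-12) = 1.54×10^3 N/C.

|E| = 1.54×10^3 N/C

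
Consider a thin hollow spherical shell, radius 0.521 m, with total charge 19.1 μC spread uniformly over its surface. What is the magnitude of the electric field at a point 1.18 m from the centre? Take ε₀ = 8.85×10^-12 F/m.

Symmetry ⇒ E = E(r) r̂. Gaussian sphere of radius r = 1.18 m (r > 0.521 m).
The entire shell is enclosed: Q_enc = 1.91×10^-5 C.
Since E is radial and uniform over the Gaussian sphere, Φ = E·4πr² = Q_enc/ε₀.
E = |Q_enc|/(4πε₀r²) = (1.91×10^-5)/(4π·8.85×10^-12·(1.18)²) = 1.23×10^5 N/C.

1.23e5 V/m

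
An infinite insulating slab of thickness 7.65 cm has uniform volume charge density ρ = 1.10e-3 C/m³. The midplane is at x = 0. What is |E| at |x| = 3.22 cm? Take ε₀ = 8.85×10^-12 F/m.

|E| ≈ 4.00×10^6 V/m

By symmetry E is perpendicular to the slab. A Gaussian pillbox from −3.22 cm to +3.22 cm (face area A) lies entirely within the slab.
Q_enc = ρ·(2x)·A and flux = 2EA, so 2EA = 2ρxA/ε₀ ⇒ E = |ρ|x/ε₀.
E = (1.10×10^-3)(0.0322)/(8.85×10^-12) = 4.00×10^6 N/C.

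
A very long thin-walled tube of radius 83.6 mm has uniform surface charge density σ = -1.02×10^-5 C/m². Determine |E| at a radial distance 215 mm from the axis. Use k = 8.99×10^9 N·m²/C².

E = 4.48e5 N/C

Take a coaxial cylindrical Gaussian surface of radius r = 215 mm and length L (r > 83.6 mm).
The whole shell is enclosed: λ_enc = σ·2πR = (-1.02×10^-5)·2π·(0.0836) = -5.358×10^-6 C/m.
Since E is radial and uniform over the curved surface, Φ = E·2πrL = Q_enc/ε₀ = λ_enc L/ε₀.
E = 2k|λ_enc|/r = 2(8.99×10^9)(5.358e-6)/(0.215) = 4.48×10^5 N/C.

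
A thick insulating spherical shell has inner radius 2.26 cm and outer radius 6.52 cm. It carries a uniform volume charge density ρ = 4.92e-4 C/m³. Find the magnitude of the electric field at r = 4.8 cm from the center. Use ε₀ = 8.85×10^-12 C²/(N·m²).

E = 7.97×10^5 V/m

By spherical symmetry E is radial; choose a Gaussian sphere of radius r = 4.8 cm (within the shell material, 2.26 cm < r < 6.52 cm).
Enclosed charge is the volume from a to r: Q_enc = (4π/3)ρ(r³ − a³) = 2.041×10^-7 C.
Gauss's law: E·4πr² = Q_enc/ε₀.
E = |Q_enc|/(4πε₀r²) = (2.041×10^-7)/(4π·8.85×10^-12·(0.048)²) = 7.97×10^5 N/C.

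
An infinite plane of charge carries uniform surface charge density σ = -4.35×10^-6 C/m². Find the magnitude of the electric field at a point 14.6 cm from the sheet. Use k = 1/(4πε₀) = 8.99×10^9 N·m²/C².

Choose a cylindrical pillbox piercing the sheet, end faces (area A) parallel to it.
Flux Φ = 2EA and Q_enc = σA, so 2EA = σA/ε₀ ⇒ E = |σ|/(2ε₀), independent of distance.
E = 2πk|σ| = 2π(8.99×10^9)(4.35×10^-6) = 2.46×10^5 N/C.

|E| = 2.46×10^5 N/C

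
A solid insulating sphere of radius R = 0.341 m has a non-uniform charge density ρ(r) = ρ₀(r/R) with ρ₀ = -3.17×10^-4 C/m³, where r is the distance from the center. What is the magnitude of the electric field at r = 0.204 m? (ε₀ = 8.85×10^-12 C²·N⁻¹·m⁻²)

E = 1.09×10^6 V/m

By spherical symmetry E is radial; choose a Gaussian sphere of radius r = 0.204 m (r < R).
Integrate the density: Q_enc = 4π ∫₀^r ρ₀(r'/R)^1 r'² dr' = 4πρ₀ r^4/(4·R) = -5.058×10^-6 C.
Applying ∮E·dA = Q_enc/ε₀ with Φ = E(4πr²):
E = |Q_enc|/(4πε₀r²) = (5.058×10^-6)/(4π·8.85×10^-12·(0.204)²) = 1.09×10^6 N/C.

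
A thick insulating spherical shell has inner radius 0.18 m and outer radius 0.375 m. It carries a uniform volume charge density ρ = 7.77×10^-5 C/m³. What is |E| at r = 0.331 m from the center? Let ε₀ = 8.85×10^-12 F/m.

|E| = 8.13×10^5 N/C

By spherical symmetry E is radial; choose a Gaussian sphere of radius r = 0.331 m (within the shell material, 0.18 m < r < 0.375 m).
Enclosed charge is the volume from a to r: Q_enc = (4π/3)ρ(r³ − a³) = 9.905e-6 C.
Since E is radial and uniform over the Gaussian sphere, Φ = E·4πr² = Q_enc/ε₀.
E = |Q_enc|/(4πε₀r²) = (9.905×10^-6)/(4π·8.85×10^-12·(0.331)²) = 8.13×10^5 N/C.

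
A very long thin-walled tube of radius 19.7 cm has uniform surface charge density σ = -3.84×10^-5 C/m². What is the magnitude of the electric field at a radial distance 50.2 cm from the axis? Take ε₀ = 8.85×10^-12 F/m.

E = 1.70×10^6 V/m

By cylindrical symmetry E is radial; use a coaxial Gaussian cylinder of radius 50.2 cm and length L (r > 19.7 cm).
The whole shell is enclosed: λ_enc = σ·2πR = (-3.84×10^-5)·2π·(0.197) = -4.753e-5 C/m.
By Gauss's law (flux through the curved wall only), E·2πrL = λ_enc L/ε₀.
E = |λ_enc|/(2πε₀r) = (4.753×10^-5)/(2π·8.85×10^-12·0.502) = 1.70×10^6 N/C.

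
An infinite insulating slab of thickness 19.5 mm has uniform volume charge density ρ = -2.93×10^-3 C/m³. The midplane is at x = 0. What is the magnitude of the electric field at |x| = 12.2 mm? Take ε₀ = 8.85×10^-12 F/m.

3.23×10^6 N/C

The point |x| = 12.2 mm lies outside the slab (half-thickness 0.00975 m). A symmetric pillbox spanning the full slab encloses Q_enc = ρ·d·A.
Flux = 2EA ⇒ E = |ρ|d/(2ε₀), independent of distance outside.
E = (2.93×10^-3)(0.0195)/(2·8.85×10^-12) = 3.23e6 N/C.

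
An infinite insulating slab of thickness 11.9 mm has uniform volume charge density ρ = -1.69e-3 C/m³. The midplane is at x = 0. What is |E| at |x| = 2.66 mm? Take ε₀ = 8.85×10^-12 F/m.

|E| ≈ 5.08e5 V/m

By symmetry E is perpendicular to the slab. A Gaussian pillbox from −2.66 mm to +2.66 mm (face area A) lies entirely within the slab.
Q_enc = ρ·(2x)·A and flux = 2EA, so 2EA = 2ρxA/ε₀ ⇒ E = |ρ|x/ε₀.
E = (1.69×10^-3)(0.00266)/(8.85×10^-12) = 5.08×10^5 N/C.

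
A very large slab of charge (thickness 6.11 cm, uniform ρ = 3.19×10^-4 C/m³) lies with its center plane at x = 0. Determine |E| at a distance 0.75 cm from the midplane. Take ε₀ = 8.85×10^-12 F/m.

|E| ≈ 2.70×10^5 N/C

By symmetry E is perpendicular to the slab. A Gaussian pillbox from −0.75 cm to +0.75 cm (face area A) lies entirely within the slab.
Q_enc = ρ·(2x)·A and flux = 2EA, so 2EA = 2ρxA/ε₀ ⇒ E = |ρ|x/ε₀.
E = (3.19×10^-4)(0.0075)/(8.85×10^-12) = 2.70×10^5 N/C.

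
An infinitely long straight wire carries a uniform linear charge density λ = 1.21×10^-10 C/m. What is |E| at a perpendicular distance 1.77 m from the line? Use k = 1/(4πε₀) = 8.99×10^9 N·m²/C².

E = 1.23 N/C

Take a coaxial cylindrical Gaussian surface of radius r = 1.77 m and length L.
Q_enc = λL, so λ_enc = 1.21×10^-10 C/m.
Since E is radial and uniform over the curved surface, Φ = E·2πrL = Q_enc/ε₀ = λ_enc L/ε₀.
E = 2k|λ_enc|/r = 2(8.99×10^9)(1.21×10^-10)/(1.77) = 1.23 N/C.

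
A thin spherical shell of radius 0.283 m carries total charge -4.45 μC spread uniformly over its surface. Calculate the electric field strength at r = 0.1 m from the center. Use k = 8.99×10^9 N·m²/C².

Use a concentric Gaussian sphere at r = 0.1 m (inside the shell, r < 0.283 m).
No charge lies within this surface, so Q_enc = 0 and Gauss's law gives E·4πr² = 0 ⇒ E = 0.

|E| = 0 N/C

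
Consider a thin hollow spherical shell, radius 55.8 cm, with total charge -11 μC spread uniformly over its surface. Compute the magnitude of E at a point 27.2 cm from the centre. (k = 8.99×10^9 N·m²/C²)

By spherical symmetry E is radial; choose a Gaussian sphere of radius r = 27.2 cm (inside the shell, r < 55.8 cm).
All the charge is outside the Gaussian surface: Q_enc = 0, hence E = 0 everywhere inside the shell.

E = 0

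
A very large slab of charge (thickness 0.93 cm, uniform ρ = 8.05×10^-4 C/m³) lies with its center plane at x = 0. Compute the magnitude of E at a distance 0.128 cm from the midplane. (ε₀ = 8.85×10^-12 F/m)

1.16×10^5 N/C

By symmetry E is perpendicular to the slab. A Gaussian pillbox from −0.128 cm to +0.128 cm (face area A) lies entirely within the slab.
Q_enc = ρ·(2x)·A and flux = 2EA, so 2EA = 2ρxA/ε₀ ⇒ E = |ρ|x/ε₀.
E = (8.05×10^-4)(0.00128)/(8.85×10^-12) = 1.16×10^5 N/C.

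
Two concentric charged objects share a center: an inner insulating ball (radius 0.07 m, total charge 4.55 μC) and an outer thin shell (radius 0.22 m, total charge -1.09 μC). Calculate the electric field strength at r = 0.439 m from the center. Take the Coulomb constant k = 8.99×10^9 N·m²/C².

E ≈ 1.61e5 N/C

Symmetry ⇒ E = E(r) r̂. Gaussian sphere of radius r = 0.439 m (r > 0.22 m, enclosing both).
Q_enc = (4.55 μC) + (-1.09 μC) = 3.46e-6 C.
By Gauss's law, ∮E·dA = E·4πr² = Q_enc/ε₀.
E = k|Q_enc|/r² = (8.99×10^9)(3.46e-6)/(0.439)² = 1.61e5 N/C.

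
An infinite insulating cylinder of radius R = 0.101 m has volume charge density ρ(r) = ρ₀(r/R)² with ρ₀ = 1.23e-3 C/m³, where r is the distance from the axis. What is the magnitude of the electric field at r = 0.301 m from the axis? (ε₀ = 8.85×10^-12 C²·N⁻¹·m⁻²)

Choose a coaxial cylinder of radius r = 0.301 m (arbitrary length L) as the Gaussian surface (r > R, full charge per length enclosed).
λ_enc = 2π ∫₀^R ρ₀(r'/R)^2 r' dr' = 2πρ₀R²/4 = 1.971×10^-5 C/m.
Since E is radial and uniform over the curved surface, Φ = E·2πrL = Q_enc/ε₀ = λ_enc L/ε₀.
E = |λ_enc|/(2πε₀r) = (1.971e-5)/(2π·8.85×10^-12·0.301) = 1.18×10^6 N/C.

E = 1.18×10^6 N/C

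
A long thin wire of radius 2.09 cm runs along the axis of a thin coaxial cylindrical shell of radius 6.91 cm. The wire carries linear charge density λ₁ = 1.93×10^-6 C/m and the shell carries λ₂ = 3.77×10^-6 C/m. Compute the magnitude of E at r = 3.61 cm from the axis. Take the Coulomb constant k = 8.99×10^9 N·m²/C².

9.61×10^5 V/m

Choose a coaxial cylinder of radius r = 3.61 cm (arbitrary length L) as the Gaussian surface (between the conductors, 2.09 cm < r < 6.91 cm).
The shell at 6.91 cm lies outside the Gaussian surface, so λ_enc = λ₁ = 1.93×10^-6 C/m.
Applying ∮E·dA = Q_enc/ε₀ with the end caps contributing no flux:
E = 2k|λ_enc|/r = 2(8.99×10^9)(1.93×10^-6)/(0.0361) = 9.61×10^5 N/C.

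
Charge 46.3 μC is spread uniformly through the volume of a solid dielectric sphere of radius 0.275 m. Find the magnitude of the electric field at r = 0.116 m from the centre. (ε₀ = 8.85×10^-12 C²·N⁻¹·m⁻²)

|E| = 2.32×10^6 N/C

Symmetry ⇒ E = E(r) r̂. Gaussian sphere of radius r = 0.116 m (r < R).
For a uniform sphere the enclosed fraction is (r/R)³, so Q_enc = (46.3 μC)(0.116/0.275)³ = 3.475×10^-6 C.
Applying ∮E·dA = Q_enc/ε₀ with Φ = E(4πr²):
E = |Q_enc|/(4πε₀r²) = (3.475×10^-6)/(4π·8.85×10^-12·(0.116)²) = 2.32×10^6 N/C.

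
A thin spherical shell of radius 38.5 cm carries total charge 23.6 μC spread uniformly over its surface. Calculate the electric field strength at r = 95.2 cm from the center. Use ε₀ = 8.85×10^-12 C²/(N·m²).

E = 2.34×10^5 N/C

Use a concentric Gaussian sphere at r = 95.2 cm (r > 38.5 cm).
The entire shell is enclosed: Q_enc = 2.36×10^-5 C.
By Gauss's law, ∮E·dA = E·4πr² = Q_enc/ε₀.
E = |Q_enc|/(4πε₀r²) = (2.36×10^-5)/(4π·8.85×10^-12·(0.952)²) = 2.34×10^5 N/C.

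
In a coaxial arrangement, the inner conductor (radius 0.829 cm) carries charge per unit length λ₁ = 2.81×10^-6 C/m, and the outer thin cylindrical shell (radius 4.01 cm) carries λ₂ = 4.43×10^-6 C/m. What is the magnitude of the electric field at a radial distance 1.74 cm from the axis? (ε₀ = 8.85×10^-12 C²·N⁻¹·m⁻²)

By cylindrical symmetry E is radial; use a coaxial Gaussian cylinder of radius 1.74 cm and length L (between the conductors, 0.829 cm < r < 4.01 cm).
Only the inner wire is enclosed; the outer shell contributes nothing inside itself. λ_enc = λ₁ = 2.81e-6 C/m.
By Gauss's law (flux through the curved wall only), E·2πrL = λ_enc L/ε₀.
E = |λ_enc|/(2πε₀r) = (2.81e-6)/(2π·8.85×10^-12·0.0174) = 2.90×10^6 N/C.

2.90×10^6 N/C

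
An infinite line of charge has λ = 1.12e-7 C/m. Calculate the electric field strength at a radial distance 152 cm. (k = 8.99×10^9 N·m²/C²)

1.32×10^3 N/C

Take a coaxial cylindrical Gaussian surface of radius r = 152 cm and length L.
Q_enc = λL, so λ_enc = 1.12×10^-7 C/m.
Since E is radial and uniform over the curved surface, Φ = E·2πrL = Q_enc/ε₀ = λ_enc L/ε₀.
E = 2k|λ_enc|/r = 2(8.99×10^9)(1.12e-7)/(1.52) = 1.32e3 N/C.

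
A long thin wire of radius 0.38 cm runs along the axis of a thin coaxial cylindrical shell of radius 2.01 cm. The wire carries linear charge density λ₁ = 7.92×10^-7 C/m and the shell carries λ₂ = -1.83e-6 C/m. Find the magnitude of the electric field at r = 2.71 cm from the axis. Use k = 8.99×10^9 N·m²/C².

Take a coaxial cylindrical Gaussian surface of radius r = 2.71 cm and length L (r > 2.01 cm, enclosing both).
λ_enc = λ₁ + λ₂ = (7.92×10^-7) + (-1.83e-6) = -1.038×10^-6 C/m.
Since E is radial and uniform over the curved surface, Φ = E·2πrL = Q_enc/ε₀ = λ_enc L/ε₀.
E = 2k|λ_enc|/r = 2(8.99×10^9)(1.038e-6)/(0.0271) = 6.89×10^5 N/C.

6.89×10^5 N/C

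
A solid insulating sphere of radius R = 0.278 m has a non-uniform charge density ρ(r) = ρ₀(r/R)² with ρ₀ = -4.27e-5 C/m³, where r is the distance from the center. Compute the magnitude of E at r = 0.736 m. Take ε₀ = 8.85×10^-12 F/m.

E = 3.83e4 V/m

Symmetry ⇒ E = E(r) r̂. Gaussian sphere of radius r = 0.736 m (r > R, all charge enclosed).
Q_enc = 4π ∫₀^R ρ₀(r'/R)^2 r'² dr' = 4πρ₀R³/5 = -2.306×10^-6 C.
By Gauss's law, ∮E·dA = E·4πr² = Q_enc/ε₀.
E = |Q_enc|/(4πε₀r²) = (2.306×10^-6)/(4π·8.85×10^-12·(0.736)²) = 3.83×10^4 N/C.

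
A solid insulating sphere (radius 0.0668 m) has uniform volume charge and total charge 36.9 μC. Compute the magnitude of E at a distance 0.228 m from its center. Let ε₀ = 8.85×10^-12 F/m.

Use a concentric Gaussian sphere at r = 0.228 m (r > R, so the entire charge is enclosed).
Q_enc = 36.9 μC = 3.69×10^-5 C.
By Gauss's law, ∮E·dA = E·4πr² = Q_enc/ε₀.
E = |Q_enc|/(4πε₀r²) = (3.69e-5)/(4π·8.85×10^-12·(0.228)²) = 6.38×10^6 N/C.

|E| = 6.38×10^6 V/m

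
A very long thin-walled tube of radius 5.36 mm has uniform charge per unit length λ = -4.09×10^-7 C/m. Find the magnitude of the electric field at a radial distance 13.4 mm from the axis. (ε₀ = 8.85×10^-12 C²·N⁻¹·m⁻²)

Take a coaxial cylindrical Gaussian surface of radius r = 13.4 mm and length L (r > 5.36 mm).
The full line charge is enclosed: λ_enc = -4.09×10^-7 C/m.
By Gauss's law (flux through the curved wall only), E·2πrL = λ_enc L/ε₀.
E = |λ_enc|/(2πε₀r) = (4.09e-7)/(2π·8.85×10^-12·0.0134) = 5.49×10^5 N/C.

5.49×10^5 V/m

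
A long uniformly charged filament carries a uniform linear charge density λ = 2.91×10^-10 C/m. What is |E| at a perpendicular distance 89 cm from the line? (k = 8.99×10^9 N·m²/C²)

|E| ≈ 5.88 N/C

Choose a coaxial cylinder of radius r = 89 cm (arbitrary length L) as the Gaussian surface.
Q_enc = λL, so λ_enc = 2.91×10^-10 C/m.
Applying ∮E·dA = Q_enc/ε₀ with the end caps contributing no flux:
E = 2k|λ_enc|/r = 2(8.99×10^9)(2.91e-10)/(0.89) = 5.88 N/C.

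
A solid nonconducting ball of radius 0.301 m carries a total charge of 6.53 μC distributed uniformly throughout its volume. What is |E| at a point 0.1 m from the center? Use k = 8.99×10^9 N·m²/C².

Use a concentric Gaussian sphere at r = 0.1 m (r < R).
Only the charge within r is enclosed: Q_enc = Q·(r/R)³ = (6.53 μC)·(0.1 m/0.301 m)³ = 2.394×10^-7 C.
Since E is radial and uniform over the Gaussian sphere, Φ = E·4πr² = Q_enc/ε₀.
E = k|Q_enc|/r² = (8.99×10^9)(2.394×10^-7)/(0.1)² = 2.15e5 N/C.

|E| ≈ 2.15×10^5 N/C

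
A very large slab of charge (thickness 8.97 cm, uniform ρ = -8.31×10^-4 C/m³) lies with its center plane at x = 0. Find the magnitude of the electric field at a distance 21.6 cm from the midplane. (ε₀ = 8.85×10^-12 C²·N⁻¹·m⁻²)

The point |x| = 21.6 cm lies outside the slab (half-thickness 0.04485 m). A symmetric pillbox spanning the full slab encloses Q_enc = ρ·d·A.
Flux = 2EA ⇒ E = |ρ|d/(2ε₀), independent of distance outside.
E = (8.31×10^-4)(0.0897)/(2·8.85×10^-12) = 4.21×10^6 N/C.

E ≈ 4.21e6 N/C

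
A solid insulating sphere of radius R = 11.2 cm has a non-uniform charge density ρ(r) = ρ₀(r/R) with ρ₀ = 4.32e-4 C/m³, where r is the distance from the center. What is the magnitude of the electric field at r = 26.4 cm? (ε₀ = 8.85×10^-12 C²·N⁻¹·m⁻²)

Use a concentric Gaussian sphere at r = 26.4 cm (r > R, all charge enclosed).
Q_enc = 4π ∫₀^R ρ₀(r'/R)^1 r'² dr' = 4πρ₀R³/4 = 1.907×10^-6 C.
Applying ∮E·dA = Q_enc/ε₀ with Φ = E(4πr²):
E = |Q_enc|/(4πε₀r²) = (1.907e-6)/(4π·8.85×10^-12·(0.264)²) = 2.46e5 N/C.

E ≈ 2.46×10^5 N/C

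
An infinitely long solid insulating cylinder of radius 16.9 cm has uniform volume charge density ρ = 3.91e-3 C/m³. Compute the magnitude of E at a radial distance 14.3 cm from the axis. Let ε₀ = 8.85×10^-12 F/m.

|E| ≈ 3.16×10^7 N/C

By cylindrical symmetry E is radial; use a coaxial Gaussian cylinder of radius 14.3 cm and length L (r < R).
Charge inside radius r per length L is ρ·πr²·L, so λ_enc = ρπr² = 2.512e-4 C/m.
Since E is radial and uniform over the curved surface, Φ = E·2πrL = Q_enc/ε₀ = λ_enc L/ε₀.
E = |λ_enc|/(2πε₀r) = (2.512×10^-4)/(2π·8.85×10^-12·0.143) = 3.16×10^7 N/C.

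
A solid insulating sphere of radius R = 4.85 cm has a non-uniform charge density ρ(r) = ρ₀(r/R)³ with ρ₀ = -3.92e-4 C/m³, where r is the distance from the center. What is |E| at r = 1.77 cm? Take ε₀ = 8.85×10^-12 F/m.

6.35×10^3 V/m

Use a concentric Gaussian sphere at r = 1.77 cm (r < R).
Integrate the density: Q_enc = 4π ∫₀^r ρ₀(r'/R)^3 r'² dr' = 4πρ₀ r^6/(6·R³) = -2.213e-10 C.
Applying ∮E·dA = Q_enc/ε₀ with Φ = E(4πr²):
E = |Q_enc|/(4πε₀r²) = (2.213×10^-10)/(4π·8.85×10^-12·(0.0177)²) = 6.35e3 N/C.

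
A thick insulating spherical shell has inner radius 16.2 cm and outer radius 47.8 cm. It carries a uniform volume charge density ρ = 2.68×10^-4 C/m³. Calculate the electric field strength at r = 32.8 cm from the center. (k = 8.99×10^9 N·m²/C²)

|E| = 2.91e6 N/C

Take a concentric spherical Gaussian surface of radius r = 32.8 cm (within the shell material, 16.2 cm < r < 47.8 cm).
Enclosed charge is the volume from a to r: Q_enc = (4π/3)ρ(r³ − a³) = 3.484×10^-5 C.
Gauss's law: E·4πr² = Q_enc/ε₀.
E = k|Q_enc|/r² = (8.99×10^9)(3.484×10^-5)/(0.328)² = 2.91e6 N/C.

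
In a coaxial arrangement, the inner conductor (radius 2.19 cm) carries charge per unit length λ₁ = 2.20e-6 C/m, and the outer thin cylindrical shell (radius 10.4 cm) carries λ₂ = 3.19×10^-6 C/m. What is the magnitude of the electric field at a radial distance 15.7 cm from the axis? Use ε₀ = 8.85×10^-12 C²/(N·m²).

E = 6.17×10^5 N/C

Coaxial Gaussian cylinder, radius r = 15.7 cm, length L (r > 10.4 cm, enclosing both).
λ_enc = λ₁ + λ₂ = (2.20×10^-6) + (3.19×10^-6) = 5.39×10^-6 C/m.
Since E is radial and uniform over the curved surface, Φ = E·2πrL = Q_enc/ε₀ = λ_enc L/ε₀.
E = |λ_enc|/(2πε₀r) = (5.39e-6)/(2π·8.85×10^-12·0.157) = 6.17×10^5 N/C.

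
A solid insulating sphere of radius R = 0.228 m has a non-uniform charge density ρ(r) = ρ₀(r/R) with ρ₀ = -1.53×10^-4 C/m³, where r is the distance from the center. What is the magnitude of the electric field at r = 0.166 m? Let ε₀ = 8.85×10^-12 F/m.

|E| = 5.22×10^5 N/C

By spherical symmetry E is radial; choose a Gaussian sphere of radius r = 0.166 m (r < R).
Q_enc = ∫₀^r ρ(r')·4πr'² dr' = (4πρ₀/R) ∫₀^r r'^3 dr' = 4πρ₀ r^4/(4·R) = -1.601e-6 C.
Since E is radial and uniform over the Gaussian sphere, Φ = E·4πr² = Q_enc/ε₀.
E = |Q_enc|/(4πε₀r²) = (1.601e-6)/(4π·8.85×10^-12·(0.166)²) = 5.22×10^5 N/C.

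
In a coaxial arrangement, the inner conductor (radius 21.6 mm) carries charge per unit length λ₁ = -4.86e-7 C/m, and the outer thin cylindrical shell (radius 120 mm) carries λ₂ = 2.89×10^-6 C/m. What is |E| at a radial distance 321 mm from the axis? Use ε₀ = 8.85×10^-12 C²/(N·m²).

|E| = 1.35e5 V/m

By cylindrical symmetry E is radial; use a coaxial Gaussian cylinder of radius 321 mm and length L (r > 120 mm, enclosing both).
λ_enc = λ₁ + λ₂ = (-4.86×10^-7) + (2.89×10^-6) = 2.404×10^-6 C/m.
Applying ∮E·dA = Q_enc/ε₀ with the end caps contributing no flux:
E = |λ_enc|/(2πε₀r) = (2.404×10^-6)/(2π·8.85×10^-12·0.321) = 1.35×10^5 N/C.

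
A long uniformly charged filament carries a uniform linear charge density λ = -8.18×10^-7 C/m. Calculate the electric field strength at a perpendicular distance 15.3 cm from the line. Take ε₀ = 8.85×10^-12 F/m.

9.61×10^4 N/C

Choose a coaxial cylinder of radius r = 15.3 cm (arbitrary length L) as the Gaussian surface.
Q_enc = λL, so λ_enc = -8.18×10^-7 C/m.
Since E is radial and uniform over the curved surface, Φ = E·2πrL = Q_enc/ε₀ = λ_enc L/ε₀.
E = |λ_enc|/(2πε₀r) = (8.18×10^-7)/(2π·8.85×10^-12·0.153) = 9.61e4 N/C.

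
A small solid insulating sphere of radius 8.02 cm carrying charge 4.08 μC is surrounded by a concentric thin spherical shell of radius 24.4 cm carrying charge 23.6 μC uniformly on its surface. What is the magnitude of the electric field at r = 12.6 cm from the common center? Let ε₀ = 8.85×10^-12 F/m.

Symmetry ⇒ E = E(r) r̂. Gaussian sphere of radius r = 12.6 cm (between the bodies, 8.02 cm < r < 24.4 cm).
The shell at 24.4 cm lies outside the Gaussian surface, so Q_enc = 4.08 μC = 4.08×10^-6 C.
Since E is radial and uniform over the Gaussian sphere, Φ = E·4πr² = Q_enc/ε₀.
E = |Q_enc|/(4πε₀r²) = (4.08×10^-6)/(4π·8.85×10^-12·(0.126)²) = 2.31×10^6 N/C.

|E| = 2.31×10^6 V/m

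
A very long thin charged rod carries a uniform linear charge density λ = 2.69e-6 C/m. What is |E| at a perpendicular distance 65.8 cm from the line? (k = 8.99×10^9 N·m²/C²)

Take a coaxial cylindrical Gaussian surface of radius r = 65.8 cm and length L.
Q_enc = λL, so λ_enc = 2.69×10^-6 C/m.
By Gauss's law (flux through the curved wall only), E·2πrL = λ_enc L/ε₀.
E = 2k|λ_enc|/r = 2(8.99×10^9)(2.69×10^-6)/(0.658) = 7.35e4 N/C.

E = 7.35×10^4 N/C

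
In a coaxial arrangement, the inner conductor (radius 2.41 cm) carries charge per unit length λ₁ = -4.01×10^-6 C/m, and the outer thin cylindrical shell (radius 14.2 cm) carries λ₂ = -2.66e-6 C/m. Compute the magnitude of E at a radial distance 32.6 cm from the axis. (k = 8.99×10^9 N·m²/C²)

Choose a coaxial cylinder of radius r = 32.6 cm (arbitrary length L) as the Gaussian surface (r > 14.2 cm, enclosing both).
λ_enc = λ₁ + λ₂ = (-4.01×10^-6) + (-2.66e-6) = -6.67×10^-6 C/m.
By Gauss's law (flux through the curved wall only), E·2πrL = λ_enc L/ε₀.
E = 2k|λ_enc|/r = 2(8.99×10^9)(6.67e-6)/(0.326) = 3.68×10^5 N/C.

3.68×10^5 V/m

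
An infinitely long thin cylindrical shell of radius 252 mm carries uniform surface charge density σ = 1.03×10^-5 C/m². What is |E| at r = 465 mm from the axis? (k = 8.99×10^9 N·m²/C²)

6.31e5 N/C

Coaxial Gaussian cylinder, radius r = 465 mm, length L (r > 252 mm).
The whole shell is enclosed: λ_enc = σ·2πR = (1.03e-5)·2π·(0.252) = 1.631×10^-5 C/m.
By Gauss's law (flux through the curved wall only), E·2πrL = λ_enc L/ε₀.
E = 2k|λ_enc|/r = 2(8.99×10^9)(1.631×10^-5)/(0.465) = 6.31×10^5 N/C.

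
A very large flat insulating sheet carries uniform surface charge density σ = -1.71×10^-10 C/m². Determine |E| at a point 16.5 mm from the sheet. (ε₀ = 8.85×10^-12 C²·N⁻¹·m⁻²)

By planar symmetry E is perpendicular to the sheet and uniform; use a Gaussian pillbox with flat faces of area A on each side of the sheet.
Only the two end caps contribute flux: Φ = 2EA. With Q_enc = σA, Gauss's law gives E = |σ|/(2ε₀).
E = |σ|/(2ε₀) = (1.71×10^-10)/(2·8.85×10^-12) = 9.66 N/C.

E ≈ 9.66 N/C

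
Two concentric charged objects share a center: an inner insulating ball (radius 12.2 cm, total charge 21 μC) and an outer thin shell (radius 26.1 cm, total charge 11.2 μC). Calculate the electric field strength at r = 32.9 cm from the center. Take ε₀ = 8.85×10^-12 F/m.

Take a concentric spherical Gaussian surface of radius r = 32.9 cm (r > 26.1 cm, enclosing both).
Q_enc = (21 μC) + (11.2 μC) = 3.22×10^-5 C.
Gauss's law: E·4πr² = Q_enc/ε₀.
E = |Q_enc|/(4πε₀r²) = (3.22×10^-5)/(4π·8.85×10^-12·(0.329)²) = 2.67×10^6 N/C.

E ≈ 2.67e6 V/m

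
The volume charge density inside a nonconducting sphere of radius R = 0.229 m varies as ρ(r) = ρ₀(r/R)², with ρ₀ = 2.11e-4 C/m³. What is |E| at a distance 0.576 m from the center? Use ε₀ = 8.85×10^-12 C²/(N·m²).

E ≈ 1.73×10^5 N/C

Use a concentric Gaussian sphere at r = 0.576 m (r > R, all charge enclosed).
Q_enc = 4π ∫₀^R ρ₀(r'/R)^2 r'² dr' = 4πρ₀R³/5 = 6.368×10^-6 C.
Since E is radial and uniform over the Gaussian sphere, Φ = E·4πr² = Q_enc/ε₀.
E = |Q_enc|/(4πε₀r²) = (6.368×10^-6)/(4π·8.85×10^-12·(0.576)²) = 1.73×10^5 N/C.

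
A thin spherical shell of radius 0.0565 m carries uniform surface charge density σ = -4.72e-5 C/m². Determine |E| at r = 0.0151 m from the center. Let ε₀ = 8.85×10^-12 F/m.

E = 0 (no enclosed charge)

Take a concentric spherical Gaussian surface of radius r = 0.0151 m (inside the shell, r < 0.0565 m).
All the charge is outside the Gaussian surface: Q_enc = 0, hence E = 0 everywhere inside the shell.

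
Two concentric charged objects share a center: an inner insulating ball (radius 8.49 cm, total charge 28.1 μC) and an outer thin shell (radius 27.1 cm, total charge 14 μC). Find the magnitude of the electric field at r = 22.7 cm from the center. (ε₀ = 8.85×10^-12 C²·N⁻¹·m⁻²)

E ≈ 4.90×10^6 N/C

Use a concentric Gaussian sphere at r = 22.7 cm (between the bodies, 8.49 cm < r < 27.1 cm).
Only the inner charge is enclosed; the outer shell contributes nothing inside itself. Q_enc = 28.1 μC = 2.81×10^-5 C.
By Gauss's law, ∮E·dA = E·4πr² = Q_enc/ε₀.
E = |Q_enc|/(4πε₀r²) = (2.81×10^-5)/(4π·8.85×10^-12·(0.227)²) = 4.90e6 N/C.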